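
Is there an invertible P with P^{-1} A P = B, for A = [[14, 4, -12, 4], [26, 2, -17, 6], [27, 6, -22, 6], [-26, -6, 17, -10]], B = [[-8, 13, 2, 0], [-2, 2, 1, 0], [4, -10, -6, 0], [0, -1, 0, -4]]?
Yes.

Two matrices over a field are similar if and only if they have the same invariant factors.

Both A and B have characteristic polynomial (x + 4)^4 and minimal polynomial (x + 4)^3. Computing further, both have invariant factors x + 4, (x + 4)^3. Hence A and B are similar.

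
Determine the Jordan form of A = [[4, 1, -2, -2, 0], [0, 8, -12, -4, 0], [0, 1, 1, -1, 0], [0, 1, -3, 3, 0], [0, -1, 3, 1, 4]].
J = [[4, 1, 0, 0, 0], [0, 4, 0, 0, 0], [0, 0, 4, 1, 0], [0, 0, 0, 4, 0], [0, 0, 0, 0, 4]]

The characteristic polynomial is det(xI - A) = (x - 4)^5, so the eigenvalues are 4 (algebraic multiplicity 5).

For λ = 4: rank(A - 4I) = 2, rank((A - 4I)^2) = 0. The eigenspace has dimension 5 - 2 = 3, so there are 3 Jordan blocks; the rank sequence gives block sizes [2, 2, 1].

Assembling the blocks gives the Jordan form J above.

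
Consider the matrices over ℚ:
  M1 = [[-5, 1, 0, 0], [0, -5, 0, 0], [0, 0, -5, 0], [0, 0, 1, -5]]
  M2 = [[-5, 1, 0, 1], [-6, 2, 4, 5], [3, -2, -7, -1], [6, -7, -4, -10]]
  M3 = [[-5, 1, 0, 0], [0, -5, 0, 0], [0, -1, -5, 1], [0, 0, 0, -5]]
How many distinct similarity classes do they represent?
Characteristic polynomials: χ_{M1} = (x + 5)^4, χ_{M2} = (x + 5)^4, χ_{M3} = (x + 5)^4.

{M1, M2, M3}: invariant factors (x + 5)^2, (x + 5)^2.

Matrices are similar if and only if their invariant-factor lists agree; the partition into similarity classes is {M1, M2, M3}.

1 class: {M1, M2, M3}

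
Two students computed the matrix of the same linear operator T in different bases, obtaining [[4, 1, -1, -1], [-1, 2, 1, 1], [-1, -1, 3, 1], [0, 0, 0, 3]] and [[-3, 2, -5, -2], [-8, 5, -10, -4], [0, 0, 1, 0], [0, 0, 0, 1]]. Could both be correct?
trace(A) = 12 but trace(B) = 4. The trace is a similarity invariant, so A and B are not similar.

No.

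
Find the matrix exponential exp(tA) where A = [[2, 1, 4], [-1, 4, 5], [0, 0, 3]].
A has Jordan form J = [[3, 1, 0], [0, 3, 1], [0, 0, 3]] with A = PJP^{-1}, so e^{tA} = P e^{tJ} P^{-1}.

For a Jordan block J_k(λ), e^{tJ_k(λ)} = e^{λt} · (I + tN + t^2 N^2/2! + ... + t^{k-1} N^{k-1}/(k-1)!) where N is the nilpotent superdiagonal part.

Assembling the blocks and conjugating back gives the entries of e^{tA} as shown above.

e^{tA} = [[(1 - t)*e^{3*t}, t*e^{3*t}, t*(t + 8)*e^{3*t}/2], [-t*e^{3*t}, (t + 1)*e^{3*t}, t*(t + 10)*e^{3*t}/2], [0, 0, e^{3*t}]]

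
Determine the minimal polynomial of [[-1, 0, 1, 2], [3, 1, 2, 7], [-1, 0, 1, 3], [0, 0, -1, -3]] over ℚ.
The characteristic polynomial factors as (x - 1)(x + 1)^3. The minimal polynomial is ∏(x - λ)^{k_λ} where k_λ is the size of the largest Jordan block at λ.

For λ = -1: rank(A + I) = 3, and the largest Jordan block has size 3 (the smallest k with rank((A + I)^k) = rank((A + I)^(k+1))).
For λ = 1: rank(A - I) = 3, and the largest Jordan block has size 1 (the smallest k with rank((A - I)^k) = rank((A - I)^(k+1))).

So m_A(x) = (x - 1)(x + 1)^3.

m_A(x) = (x - 1)(x + 1)^3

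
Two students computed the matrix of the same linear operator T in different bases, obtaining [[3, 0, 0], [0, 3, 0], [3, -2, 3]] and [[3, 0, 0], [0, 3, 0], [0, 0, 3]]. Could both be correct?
No.

Both have characteristic polynomial (x - 3)^3, but the minimal polynomial of A is (x - 3)^2 while the minimal polynomial of B is x - 3. The minimal polynomial is a similarity invariant, so A and B are not similar.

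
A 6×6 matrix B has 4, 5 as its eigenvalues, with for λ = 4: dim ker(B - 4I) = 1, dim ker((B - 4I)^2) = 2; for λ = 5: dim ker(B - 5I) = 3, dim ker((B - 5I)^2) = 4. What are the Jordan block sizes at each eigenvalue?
λ = 4: successive nullity increments [1, 1] count blocks of size ≥ k; block sizes are [2].
λ = 5: successive nullity increments [3, 1] count blocks of size ≥ k; block sizes are [2, 1, 1].

Jordan blocks: (4, 2), (5, 2), (5, 1), (5, 1)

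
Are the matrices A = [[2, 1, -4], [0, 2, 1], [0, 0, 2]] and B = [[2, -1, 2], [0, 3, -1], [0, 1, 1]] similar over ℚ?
Yes.

Two matrices over a field are similar if and only if they have the same invariant factors.

Both A and B have characteristic polynomial (x - 2)^3 and minimal polynomial (x - 2)^3. Computing further, both have invariant factors (x - 2)^3. Hence A and B are similar.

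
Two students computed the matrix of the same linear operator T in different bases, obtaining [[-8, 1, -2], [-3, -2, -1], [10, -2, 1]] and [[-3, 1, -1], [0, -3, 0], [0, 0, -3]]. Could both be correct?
No.

Both have characteristic polynomial (x + 3)^3, but the minimal polynomial of A is (x + 3)^3 while the minimal polynomial of B is (x + 3)^2. The minimal polynomial is a similarity invariant, so A and B are not similar.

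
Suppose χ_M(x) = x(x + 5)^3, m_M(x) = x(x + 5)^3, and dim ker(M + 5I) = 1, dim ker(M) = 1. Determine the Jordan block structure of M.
Jordan blocks: (-5, 3), (0, 1)

λ = -5: algebraic multiplicity 3 (exponent in χ_M), largest block size 3 (exponent in m_M), 1 block (geometric multiplicity). This forces block sizes [3].
λ = 0: algebraic multiplicity 1 (exponent in χ_M), largest block size 1 (exponent in m_M), 1 block (geometric multiplicity). This forces block sizes [1].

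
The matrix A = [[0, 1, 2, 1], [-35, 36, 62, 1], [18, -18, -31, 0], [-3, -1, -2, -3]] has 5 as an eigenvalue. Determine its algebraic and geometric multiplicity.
algebraic multiplicity 1, geometric multiplicity 1

The characteristic polynomial is (x - 5)(x + 1)^3, so the factor x - 5 appears with exponent 1: the algebraic multiplicity is 1.

rank(A - 5I) = 3, so the eigenspace has dimension 4 - 3 = 1: the geometric multiplicity is 1.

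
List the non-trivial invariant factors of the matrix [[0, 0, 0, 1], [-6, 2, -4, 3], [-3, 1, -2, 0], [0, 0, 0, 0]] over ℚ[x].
The Jordan structure of A has elementary divisors x^2, x^2. Arranging the block sizes at each eigenvalue in decreasing order and taking row products gives the invariant factors.

Invariant factors (smallest first, each dividing the next): x^2, x^2.

Check: the last factor x^2 is the minimal polynomial, and the product x^4 is the characteristic polynomial.

x^2, x^2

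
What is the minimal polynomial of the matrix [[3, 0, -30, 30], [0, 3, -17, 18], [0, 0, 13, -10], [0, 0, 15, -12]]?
m_A(x) = (x - 3)^2(x + 2)

The characteristic polynomial factors as (x - 3)^3(x + 2). The minimal polynomial is ∏(x - λ)^{k_λ} where k_λ is the size of the largest Jordan block at λ.

For λ = -2: rank(A + 2I) = 3, and the largest Jordan block has size 1 (the smallest k with rank((A + 2I)^k) = rank((A + 2I)^(k+1))).
For λ = 3: rank(A - 3I) = 2, and the largest Jordan block has size 2 (the smallest k with rank((A - 3I)^k) = rank((A - 3I)^(k+1))).

So m_A(x) = (x - 3)^2(x + 2).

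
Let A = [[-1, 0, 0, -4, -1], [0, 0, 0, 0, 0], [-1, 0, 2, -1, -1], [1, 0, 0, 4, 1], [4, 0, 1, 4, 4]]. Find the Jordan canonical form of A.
J = [[0, 0, 0, 0, 0], [0, 0, 0, 0, 0], [0, 0, 3, 1, 0], [0, 0, 0, 3, 1], [0, 0, 0, 0, 3]]

The characteristic polynomial is det(xI - A) = x^2(x - 3)^3, so the eigenvalues are 0 (algebraic multiplicity 2), 3 (algebraic multiplicity 3).

For λ = 0: rank(A) = 3. The eigenspace has dimension 5 - 3 = 2, so there are 2 Jordan blocks; the rank sequence gives block sizes [1, 1].

For λ = 3: rank(A - 3I) = 4, rank((A - 3I)^2) = 3, rank((A - 3I)^3) = 2. The eigenspace has dimension 5 - 4 = 1, so there is 1 Jordan block; the rank sequence gives block sizes [3].

Assembling the blocks gives the Jordan form J above.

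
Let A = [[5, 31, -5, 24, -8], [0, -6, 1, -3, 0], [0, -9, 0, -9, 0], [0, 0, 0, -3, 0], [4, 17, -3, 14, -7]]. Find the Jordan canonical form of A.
The characteristic polynomial is det(xI - A) = (x - 1)(x + 3)^4, so the eigenvalues are -3 (algebraic multiplicity 4), 1 (algebraic multiplicity 1).

For λ = -3: rank(A + 3I) = 3, rank((A + 3I)^2) = 1. The eigenspace has dimension 5 - 3 = 2, so there are 2 Jordan blocks; the rank sequence gives block sizes [2, 2].

For λ = 1: algebraic multiplicity 1 gives one 1×1 block.

Assembling the blocks gives the Jordan form J above.

J = [[-3, 1, 0, 0, 0], [0, -3, 0, 0, 0], [0, 0, -3, 1, 0], [0, 0, 0, -3, 0], [0, 0, 0, 0, 1]]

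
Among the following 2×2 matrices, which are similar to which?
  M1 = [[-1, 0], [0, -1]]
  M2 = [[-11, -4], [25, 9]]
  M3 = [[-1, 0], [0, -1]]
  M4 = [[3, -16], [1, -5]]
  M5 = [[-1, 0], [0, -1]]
Characteristic polynomials: χ_{M1} = (x + 1)^2, χ_{M2} = (x + 1)^2, χ_{M3} = (x + 1)^2, χ_{M4} = (x + 1)^2, χ_{M5} = (x + 1)^2.

{M1, M3, M5}: invariant factors x + 1, x + 1.

{M2, M4}: invariant factors (x + 1)^2.

Matrices are similar if and only if their invariant-factor lists agree; the partition into similarity classes is {M1, M3, M5}, {M2, M4}.

2 classes: {M1, M3, M5}, {M2, M4}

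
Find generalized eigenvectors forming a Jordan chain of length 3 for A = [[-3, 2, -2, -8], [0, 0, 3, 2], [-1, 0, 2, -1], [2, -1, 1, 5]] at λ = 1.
We seek v_1 ∈ ker((A - I)^3) \ ker((A - I)^2), then set v_{i+1} = (A - I) v_i.

One such chain is v_1 = [[2, -3, 1, -2]]^T, v_2 = [[0, 2, 1, 0]]^T, v_3 = [[2, 1, 1, -1]]^T. Check: (A - I) v_3 = [[0, 0, 0, 0]]^T = 0.

v_1 = [[2, -3, 1, -2]]^T, v_2 = [[0, 2, 1, 0]]^T, v_3 = [[2, 1, 1, -1]]^T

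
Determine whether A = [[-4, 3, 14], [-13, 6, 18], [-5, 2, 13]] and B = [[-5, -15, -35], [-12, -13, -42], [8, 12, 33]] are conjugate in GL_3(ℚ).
Both have characteristic polynomial (x - 5)^3, but the minimal polynomial of A is (x - 5)^3 while the minimal polynomial of B is (x - 5)^2. The minimal polynomial is a similarity invariant, so A and B are not similar.

No.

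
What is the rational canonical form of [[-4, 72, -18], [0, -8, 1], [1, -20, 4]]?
R = [[0, 0, -24], [1, 0, -22], [0, 1, -8]]

The invariant factors of A (the non-unit diagonal entries of the Smith normal form of xI - A over ℚ[x]) are (x + 4)(x^2 + 4x + 6), each dividing the next. The characteristic polynomial is their product, (x + 4)(x^2 + 4x + 6).

The rational canonical form is the block-diagonal matrix of companion matrices C(f_i):
R = [[0, 0, -24], [1, 0, -22], [0, 1, -8]].

Note the characteristic polynomial does not split into linear factors over ℚ, so A has no Jordan form over ℚ; the rational canonical form exists over any field.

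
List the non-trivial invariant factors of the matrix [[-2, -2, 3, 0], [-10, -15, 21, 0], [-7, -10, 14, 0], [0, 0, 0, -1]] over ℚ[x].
The Jordan structure of A has elementary divisors (x + 1)^3, (x + 1). Arranging the block sizes at each eigenvalue in decreasing order and taking row products gives the invariant factors.

Invariant factors (smallest first, each dividing the next): x + 1, (x + 1)^3.

Check: the last factor (x + 1)^3 is the minimal polynomial, and the product (x + 1)^4 is the characteristic polynomial.

x + 1, (x + 1)^3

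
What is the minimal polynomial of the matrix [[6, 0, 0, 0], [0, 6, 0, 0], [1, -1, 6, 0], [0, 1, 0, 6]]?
The characteristic polynomial factors as (x - 6)^4. The minimal polynomial is ∏(x - λ)^{k_λ} where k_λ is the size of the largest Jordan block at λ.

For λ = 6: rank(A - 6I) = 2, and the largest Jordan block has size 2 (the smallest k with rank((A - 6I)^k) = rank((A - 6I)^(k+1))).

So m_A(x) = (x - 6)^2.

m_A(x) = (x - 6)^2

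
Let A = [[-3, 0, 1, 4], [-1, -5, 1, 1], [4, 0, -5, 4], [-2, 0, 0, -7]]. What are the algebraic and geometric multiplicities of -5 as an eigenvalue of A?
The characteristic polynomial is (x + 5)^4, so the factor x + 5 appears with exponent 4: the algebraic multiplicity is 4.

rank(A + 5I) = 2, so the eigenspace has dimension 4 - 2 = 2: the geometric multiplicity is 2.

Since 2 < 4, A is not diagonalizable.

algebraic multiplicity 4, geometric multiplicity 2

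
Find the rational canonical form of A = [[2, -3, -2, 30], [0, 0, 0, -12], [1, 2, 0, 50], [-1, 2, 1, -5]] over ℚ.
R = [[0, 0, 0, -12], [1, 0, 0, 8], [0, 1, 0, 4], [0, 0, 1, -3]]

The invariant factors of A (the non-unit diagonal entries of the Smith normal form of xI - A over ℚ[x]) are (x + 3)(x^3 - 4x + 4), each dividing the next. The characteristic polynomial is their product, (x + 3)(x^3 - 4x + 4).

The rational canonical form is the block-diagonal matrix of companion matrices C(f_i):
R = [[0, 0, 0, -12], [1, 0, 0, 8], [0, 1, 0, 4], [0, 0, 1, -3]].

Note the characteristic polynomial does not split into linear factors over ℚ, so A has no Jordan form over ℚ; the rational canonical form exists over any field.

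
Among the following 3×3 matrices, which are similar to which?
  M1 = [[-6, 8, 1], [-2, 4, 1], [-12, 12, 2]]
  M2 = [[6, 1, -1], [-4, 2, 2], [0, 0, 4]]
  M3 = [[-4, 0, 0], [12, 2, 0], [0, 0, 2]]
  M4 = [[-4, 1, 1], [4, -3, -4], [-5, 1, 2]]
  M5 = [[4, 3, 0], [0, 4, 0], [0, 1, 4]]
Characteristic polynomials: χ_{M1} = (x - 2)^2(x + 4), χ_{M2} = (x - 4)^3, χ_{M3} = (x - 2)^2(x + 4), χ_{M4} = (x - 1)(x + 3)^2, χ_{M5} = (x - 4)^3.

{M1}: invariant factors (x - 2)^2(x + 4).

{M2, M5}: invariant factors x - 4, (x - 4)^2.

{M3}: invariant factors x - 2, (x - 2)(x + 4).

{M4}: invariant factors (x - 1)(x + 3)^2.

Matrices are similar if and only if their invariant-factor lists agree; the partition into similarity classes is {M1}, {M2, M5}, {M3}, {M4}.

4 classes: {M1}, {M2, M5}, {M3}, {M4}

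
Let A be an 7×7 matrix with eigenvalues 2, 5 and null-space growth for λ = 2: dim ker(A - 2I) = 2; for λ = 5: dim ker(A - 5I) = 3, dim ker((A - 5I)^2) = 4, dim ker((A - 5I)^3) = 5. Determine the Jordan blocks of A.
Jordan blocks: (2, 1), (2, 1), (5, 3), (5, 1), (5, 1)

λ = 2: successive nullity increments [2] count blocks of size ≥ k; block sizes are [1, 1].
λ = 5: successive nullity increments [3, 1, 1] count blocks of size ≥ k; block sizes are [3, 1, 1].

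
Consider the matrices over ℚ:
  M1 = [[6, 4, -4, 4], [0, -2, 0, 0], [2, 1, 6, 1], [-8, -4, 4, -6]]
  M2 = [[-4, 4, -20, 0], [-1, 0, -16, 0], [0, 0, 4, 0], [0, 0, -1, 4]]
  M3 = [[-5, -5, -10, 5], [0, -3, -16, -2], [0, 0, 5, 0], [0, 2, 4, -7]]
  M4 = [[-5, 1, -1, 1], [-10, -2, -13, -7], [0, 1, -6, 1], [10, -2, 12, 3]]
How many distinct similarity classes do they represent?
Characteristic polynomials: χ_{M1} = (x - 4)^2(x + 2)^2, χ_{M2} = (x - 4)^2(x + 2)^2, χ_{M3} = (x - 5)(x + 5)^3, χ_{M4} = (x - 5)(x + 5)^3.

{M1}: invariant factors x + 2, (x - 4)^2(x + 2).

{M2}: invariant factors (x - 4)^2(x + 2)^2.

{M3, M4}: invariant factors x + 5, (x - 5)(x + 5)^2.

Matrices are similar if and only if their invariant-factor lists agree; the partition into similarity classes is {M1}, {M2}, {M3, M4}.

3 classes: {M1}, {M2}, {M3, M4}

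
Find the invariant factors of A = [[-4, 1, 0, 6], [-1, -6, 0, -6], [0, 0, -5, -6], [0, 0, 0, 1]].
The Jordan structure of A has elementary divisors (x + 5)^2, (x + 5), (x - 1). Arranging the block sizes at each eigenvalue in decreasing order and taking row products gives the invariant factors.

Invariant factors (smallest first, each dividing the next): x + 5, (x - 1)(x + 5)^2.

Check: the last factor (x - 1)(x + 5)^2 is the minimal polynomial, and the product (x - 1)(x + 5)^3 is the characteristic polynomial.

x + 5, (x - 1)(x + 5)^2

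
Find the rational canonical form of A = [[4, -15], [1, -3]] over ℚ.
The invariant factors of A (the non-unit diagonal entries of the Smith normal form of xI - A over ℚ[x]) are x^2 - x + 3, each dividing the next. The characteristic polynomial is their product, x^2 - x + 3.

The rational canonical form is the block-diagonal matrix of companion matrices C(f_i):
R = [[0, -3], [1, 1]].

Note the characteristic polynomial does not split into linear factors over ℚ, so A has no Jordan form over ℚ; the rational canonical form exists over any field.

R = [[0, -3], [1, 1]]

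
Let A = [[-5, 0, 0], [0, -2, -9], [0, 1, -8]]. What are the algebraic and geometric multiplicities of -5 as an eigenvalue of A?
The characteristic polynomial is (x + 5)^3, so the factor x + 5 appears with exponent 3: the algebraic multiplicity is 3.

rank(A + 5I) = 1, so the eigenspace has dimension 3 - 1 = 2: the geometric multiplicity is 2.

Since 2 < 3, A is not diagonalizable.

algebraic multiplicity 3, geometric multiplicity 2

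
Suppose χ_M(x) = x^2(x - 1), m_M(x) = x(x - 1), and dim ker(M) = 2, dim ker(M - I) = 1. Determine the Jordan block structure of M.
Jordan blocks: (0, 1), (0, 1), (1, 1)

λ = 0: algebraic multiplicity 2 (exponent in χ_M), largest block size 1 (exponent in m_M), 2 blocks (geometric multiplicity). These force block sizes [1, 1].
λ = 1: algebraic multiplicity 1 (exponent in χ_M), largest block size 1 (exponent in m_M), 1 block (geometric multiplicity). This forces block sizes [1].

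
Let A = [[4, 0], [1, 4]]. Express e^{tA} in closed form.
e^{tA} = [[e^{4*t}, 0], [t*e^{4*t}, e^{4*t}]]

A has Jordan form J = [[4, 1], [0, 4]] with A = PJP^{-1}, so e^{tA} = P e^{tJ} P^{-1}.

For a Jordan block J_k(λ), e^{tJ_k(λ)} = e^{λt} · (I + tN + t^2 N^2/2! + ... + t^{k-1} N^{k-1}/(k-1)!) where N is the nilpotent superdiagonal part.

Assembling the blocks and conjugating back gives the entries of e^{tA} as shown above.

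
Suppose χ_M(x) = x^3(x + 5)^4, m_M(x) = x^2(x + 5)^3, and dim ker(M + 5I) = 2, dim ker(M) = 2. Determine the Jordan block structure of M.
λ = -5: algebraic multiplicity 4 (exponent in χ_M), largest block size 3 (exponent in m_M), 2 blocks (geometric multiplicity). These force block sizes [3, 1].
λ = 0: algebraic multiplicity 3 (exponent in χ_M), largest block size 2 (exponent in m_M), 2 blocks (geometric multiplicity). These force block sizes [2, 1].

Jordan blocks: (-5, 3), (-5, 1), (0, 2), (0, 1)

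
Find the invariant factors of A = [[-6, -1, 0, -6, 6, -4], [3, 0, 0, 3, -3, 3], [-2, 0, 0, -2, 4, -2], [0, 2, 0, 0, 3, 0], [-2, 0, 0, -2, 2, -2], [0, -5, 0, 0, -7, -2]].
The Jordan structure of A has elementary divisors (x + 2)^3, x^2, x. Arranging the block sizes at each eigenvalue in decreasing order and taking row products gives the invariant factors.

Invariant factors (smallest first, each dividing the next): x, x^2(x + 2)^3.

Check: the last factor x^2(x + 2)^3 is the minimal polynomial, and the product x^3(x + 2)^3 is the characteristic polynomial.

x, x^2(x + 2)^3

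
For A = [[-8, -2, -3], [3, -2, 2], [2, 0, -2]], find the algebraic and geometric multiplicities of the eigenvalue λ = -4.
The characteristic polynomial is (x + 4)^3, so the factor x + 4 appears with exponent 3: the algebraic multiplicity is 3.

rank(A + 4I) = 2, so the eigenspace has dimension 3 - 2 = 1: the geometric multiplicity is 1.

Since 1 < 3, A is not diagonalizable.

algebraic multiplicity 3, geometric multiplicity 1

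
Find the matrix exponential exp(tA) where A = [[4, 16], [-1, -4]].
e^{tA} = [[4*t + 1, 16*t], [-t, 1 - 4*t]]

A has Jordan form J = [[0, 1], [0, 0]] with A = PJP^{-1}, so e^{tA} = P e^{tJ} P^{-1}.

For a Jordan block J_k(λ), e^{tJ_k(λ)} = e^{λt} · (I + tN + t^2 N^2/2! + ... + t^{k-1} N^{k-1}/(k-1)!) where N is the nilpotent superdiagonal part.

Assembling the blocks and conjugating back gives the entries of e^{tA} as shown above.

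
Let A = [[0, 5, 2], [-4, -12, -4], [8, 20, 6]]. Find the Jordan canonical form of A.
The characteristic polynomial is det(xI - A) = (x + 2)^3, so the eigenvalues are -2 (algebraic multiplicity 3).

For λ = -2: rank(A + 2I) = 1, rank((A + 2I)^2) = 0. The eigenspace has dimension 3 - 1 = 2, so there are 2 Jordan blocks; the rank sequence gives block sizes [2, 1].

Assembling the blocks gives the Jordan form J above.

J = [[-2, 1, 0], [0, -2, 0], [0, 0, -2]]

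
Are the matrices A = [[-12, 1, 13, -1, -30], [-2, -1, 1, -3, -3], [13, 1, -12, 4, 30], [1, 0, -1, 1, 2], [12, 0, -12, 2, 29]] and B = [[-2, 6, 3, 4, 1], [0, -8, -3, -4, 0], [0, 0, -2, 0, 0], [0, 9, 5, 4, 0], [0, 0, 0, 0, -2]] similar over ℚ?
No.

trace(A) = 5 but trace(B) = -10. The trace is a similarity invariant, so A and B are not similar.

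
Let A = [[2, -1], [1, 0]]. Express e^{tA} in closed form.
A has Jordan form J = [[1, 1], [0, 1]] with A = PJP^{-1}, so e^{tA} = P e^{tJ} P^{-1}.

For a Jordan block J_k(λ), e^{tJ_k(λ)} = e^{λt} · (I + tN + t^2 N^2/2! + ... + t^{k-1} N^{k-1}/(k-1)!) where N is the nilpotent superdiagonal part.

Assembling the blocks and conjugating back gives the entries of e^{tA} as shown above.

e^{tA} = [[(t + 1)*e^{t}, -t*e^{t}], [t*e^{t}, (1 - t)*e^{t}]]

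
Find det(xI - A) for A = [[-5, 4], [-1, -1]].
xI - A = [[x + 5, -4], [1, x + 1]].

Expanding det(xI - A) along the first row:
det(xI - A) = + (x + 5)·det([[x + 1]]) - (-4)·det([[1]]).

Evaluating gives χ_A(x) = x^2 + 6x + 9 = (x + 3)^2.

χ_A(x) = (x + 3)^2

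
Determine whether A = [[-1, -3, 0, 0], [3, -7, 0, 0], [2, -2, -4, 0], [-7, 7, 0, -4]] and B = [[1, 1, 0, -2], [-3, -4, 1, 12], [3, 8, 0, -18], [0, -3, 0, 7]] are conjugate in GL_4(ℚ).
No.

trace(A) = -16 but trace(B) = 4. The trace is a similarity invariant, so A and B are not similar.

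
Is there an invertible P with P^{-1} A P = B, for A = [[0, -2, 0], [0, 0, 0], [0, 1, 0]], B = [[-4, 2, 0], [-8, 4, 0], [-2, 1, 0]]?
Yes.

Two matrices over a field are similar if and only if they have the same invariant factors.

Both A and B have characteristic polynomial x^3 and minimal polynomial x^2. Computing further, both have invariant factors x, x^2. Hence A and B are similar.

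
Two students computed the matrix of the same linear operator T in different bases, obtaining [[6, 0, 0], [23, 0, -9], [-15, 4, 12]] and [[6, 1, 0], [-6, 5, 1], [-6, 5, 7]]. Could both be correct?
Two matrices over a field are similar if and only if they have the same invariant factors.

Both A and B have characteristic polynomial (x - 6)^3 and minimal polynomial (x - 6)^3. Computing further, both have invariant factors (x - 6)^3. Hence A and B are similar.

Yes.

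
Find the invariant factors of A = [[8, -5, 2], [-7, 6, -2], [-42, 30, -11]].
x - 1, (x - 1)^2

The Jordan structure of A has elementary divisors (x - 1)^2, (x - 1). Arranging the block sizes at each eigenvalue in decreasing order and taking row products gives the invariant factors.

Invariant factors (smallest first, each dividing the next): x - 1, (x - 1)^2.

Check: the last factor (x - 1)^2 is the minimal polynomial, and the product (x - 1)^3 is the characteristic polynomial.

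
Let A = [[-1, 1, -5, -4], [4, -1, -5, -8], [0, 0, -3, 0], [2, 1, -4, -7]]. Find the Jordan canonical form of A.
The characteristic polynomial is det(xI - A) = (x + 3)^4, so the eigenvalues are -3 (algebraic multiplicity 4).

For λ = -3: rank(A + 3I) = 2, rank((A + 3I)^2) = 1, rank((A + 3I)^3) = 0. The eigenspace has dimension 4 - 2 = 2, so there are 2 Jordan blocks; the rank sequence gives block sizes [3, 1].

Assembling the blocks gives the Jordan form J above.

J = [[-3, 1, 0, 0], [0, -3, 1, 0], [0, 0, -3, 0], [0, 0, 0, -3]]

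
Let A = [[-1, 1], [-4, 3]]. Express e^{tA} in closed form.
e^{tA} = [[(1 - 2*t)*e^{t}, t*e^{t}], [-4*t*e^{t}, (2*t + 1)*e^{t}]]

A has Jordan form J = [[1, 1], [0, 1]] with A = PJP^{-1}, so e^{tA} = P e^{tJ} P^{-1}.

For a Jordan block J_k(λ), e^{tJ_k(λ)} = e^{λt} · (I + tN + t^2 N^2/2! + ... + t^{k-1} N^{k-1}/(k-1)!) where N is the nilpotent superdiagonal part.

Assembling the blocks and conjugating back gives the entries of e^{tA} as shown above.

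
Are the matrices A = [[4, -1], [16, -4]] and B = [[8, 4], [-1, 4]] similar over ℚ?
trace(A) = 0 but trace(B) = 12. The trace is a similarity invariant, so A and B are not similar.

No.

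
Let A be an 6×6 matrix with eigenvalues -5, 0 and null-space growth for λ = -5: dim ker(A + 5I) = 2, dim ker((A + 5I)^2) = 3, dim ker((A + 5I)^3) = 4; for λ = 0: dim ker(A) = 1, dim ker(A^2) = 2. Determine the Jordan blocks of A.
Jordan blocks: (-5, 3), (-5, 1), (0, 2)

λ = -5: successive nullity increments [2, 1, 1] count blocks of size ≥ k; block sizes are [3, 1].
λ = 0: successive nullity increments [1, 1] count blocks of size ≥ k; block sizes are [2].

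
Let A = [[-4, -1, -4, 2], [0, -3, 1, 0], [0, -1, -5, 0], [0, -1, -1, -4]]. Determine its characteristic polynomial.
xI - A = [[x + 4, 1, 4, -2], [0, x + 3, -1, 0], [0, 1, x + 5, 0], [0, 1, 1, x + 4]].

Expanding det(xI - A) along the first row:
det(xI - A) = + (x + 4)·det([[x + 3, -1, 0], [1, x + 5, 0], [1, 1, x + 4]]) - (1)·det([[0, -1, 0], [0, x + 5, 0], [0, 1, x + 4]]) + (4)·det([[0, x + 3, 0], [0, 1, 0], [0, 1, x + 4]]) - (-2)·det([[0, x + 3, -1], [0, 1, x + 5], [0, 1, 1]]).

Evaluating gives χ_A(x) = x^4 + 16x^3 + 96x^2 + 256x + 256 = (x + 4)^4.

χ_A(x) = (x + 4)^4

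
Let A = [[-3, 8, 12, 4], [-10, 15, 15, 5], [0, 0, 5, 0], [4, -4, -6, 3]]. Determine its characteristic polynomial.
χ_A(x) = (x - 5)^4

xI - A = [[x + 3, -8, -12, -4], [10, x - 15, -15, -5], [0, 0, x - 5, 0], [-4, 4, 6, x - 3]].

Expanding det(xI - A) along the first row:
det(xI - A) = + (x + 3)·det([[x - 15, -15, -5], [0, x - 5, 0], [4, 6, x - 3]]) - (-8)·det([[10, -15, -5], [0, x - 5, 0], [-4, 6, x - 3]]) + (-12)·det([[10, x - 15, -5], [0, 0, 0], [-4, 4, x - 3]]) - (-4)·det([[10, x - 15, -15], [0, 0, x - 5], [-4, 4, 6]]).

Evaluating gives χ_A(x) = x^4 - 20x^3 + 150x^2 - 500x + 625 = (x - 5)^4.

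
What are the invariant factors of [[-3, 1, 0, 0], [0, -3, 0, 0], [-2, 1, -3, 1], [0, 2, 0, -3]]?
The Jordan structure of A has elementary divisors (x + 3)^2, (x + 3)^2. Arranging the block sizes at each eigenvalue in decreasing order and taking row products gives the invariant factors.

Invariant factors (smallest first, each dividing the next): (x + 3)^2, (x + 3)^2.

Check: the last factor (x + 3)^2 is the minimal polynomial, and the product (x + 3)^4 is the characteristic polynomial.

(x + 3)^2, (x + 3)^2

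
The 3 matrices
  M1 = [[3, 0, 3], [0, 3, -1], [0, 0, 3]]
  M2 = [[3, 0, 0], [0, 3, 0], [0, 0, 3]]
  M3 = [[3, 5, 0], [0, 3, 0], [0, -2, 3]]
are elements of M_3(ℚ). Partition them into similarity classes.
Characteristic polynomials: χ_{M1} = (x - 3)^3, χ_{M2} = (x - 3)^3, χ_{M3} = (x - 3)^3.

{M1, M3}: invariant factors x - 3, (x - 3)^2.

{M2}: invariant factors x - 3, x - 3, x - 3.

Matrices are similar if and only if their invariant-factor lists agree; the partition into similarity classes is {M1, M3}, {M2}.

2 classes: {M1, M3}, {M2}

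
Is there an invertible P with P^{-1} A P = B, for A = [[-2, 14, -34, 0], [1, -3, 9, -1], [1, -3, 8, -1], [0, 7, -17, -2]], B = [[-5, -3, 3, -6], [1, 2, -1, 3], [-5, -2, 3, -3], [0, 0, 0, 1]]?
Both have characteristic polynomial (x - 1)^3(x + 2), but the minimal polynomial of A is (x - 1)^3(x + 2) while the minimal polynomial of B is (x - 1)^2(x + 2). The minimal polynomial is a similarity invariant, so A and B are not similar.

No.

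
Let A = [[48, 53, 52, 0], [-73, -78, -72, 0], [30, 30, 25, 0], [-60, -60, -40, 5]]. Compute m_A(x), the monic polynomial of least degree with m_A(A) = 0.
m_A(x) = (x - 5)(x + 5)^2

The characteristic polynomial factors as (x - 5)^2(x + 5)^2. The minimal polynomial is ∏(x - λ)^{k_λ} where k_λ is the size of the largest Jordan block at λ.

For λ = -5: rank(A + 5I) = 3, and the largest Jordan block has size 2 (the smallest k with rank((A + 5I)^k) = rank((A + 5I)^(k+1))).
For λ = 5: rank(A - 5I) = 2, and the largest Jordan block has size 1 (the smallest k with rank((A - 5I)^k) = rank((A - 5I)^(k+1))).

So m_A(x) = (x - 5)(x + 5)^2.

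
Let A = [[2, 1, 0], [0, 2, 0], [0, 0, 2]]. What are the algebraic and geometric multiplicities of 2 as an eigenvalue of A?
The characteristic polynomial is (x - 2)^3, so the factor x - 2 appears with exponent 3: the algebraic multiplicity is 3.

rank(A - 2I) = 1, so the eigenspace has dimension 3 - 1 = 2: the geometric multiplicity is 2.

Since 2 < 3, A is not diagonalizable.

algebraic multiplicity 3, geometric multiplicity 2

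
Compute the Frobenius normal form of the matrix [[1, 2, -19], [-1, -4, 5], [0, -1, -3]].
The invariant factors of A (the non-unit diagonal entries of the Smith normal form of xI - A over ℚ[x]) are (x + 2)^3, each dividing the next. The characteristic polynomial is their product, (x + 2)^3.

The rational canonical form is the block-diagonal matrix of companion matrices C(f_i):
R = [[0, 0, -8], [1, 0, -12], [0, 1, -6]].

R = [[0, 0, -8], [1, 0, -12], [0, 1, -6]]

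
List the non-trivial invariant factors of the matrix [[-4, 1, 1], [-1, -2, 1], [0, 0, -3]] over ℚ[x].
x + 3, (x + 3)^2

The Jordan structure of A has elementary divisors (x + 3)^2, (x + 3). Arranging the block sizes at each eigenvalue in decreasing order and taking row products gives the invariant factors.

Invariant factors (smallest first, each dividing the next): x + 3, (x + 3)^2.

Check: the last factor (x + 3)^2 is the minimal polynomial, and the product (x + 3)^3 is the characteristic polynomial.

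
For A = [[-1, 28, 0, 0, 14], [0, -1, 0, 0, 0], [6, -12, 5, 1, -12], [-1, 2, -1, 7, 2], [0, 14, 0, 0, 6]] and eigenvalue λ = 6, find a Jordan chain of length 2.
v_1 = [[0, 0, 0, 1, 0]]^T, v_2 = [[0, 0, 1, 1, 0]]^T

We seek v_1 ∈ ker((A - 6I)^2) \ ker(A - 6I), then set v_{i+1} = (A - 6I) v_i.

One such chain is v_1 = [[0, 0, 0, 1, 0]]^T, v_2 = [[0, 0, 1, 1, 0]]^T. Check: (A - 6I) v_2 = [[0, 0, 0, 0, 0]]^T = 0.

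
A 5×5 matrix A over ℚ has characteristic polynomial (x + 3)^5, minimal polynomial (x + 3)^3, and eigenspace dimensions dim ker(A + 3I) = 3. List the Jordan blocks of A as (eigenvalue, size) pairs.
λ = -3: algebraic multiplicity 5 (exponent in χ_A), largest block size 3 (exponent in m_A), 3 blocks (geometric multiplicity). These force block sizes [3, 1, 1].

Jordan blocks: (-3, 3), (-3, 1), (-3, 1)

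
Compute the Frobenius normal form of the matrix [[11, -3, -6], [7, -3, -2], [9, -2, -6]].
R = [[0, 0, 4], [1, 0, 10], [0, 1, 2]]

The invariant factors of A (the non-unit diagonal entries of the Smith normal form of xI - A over ℚ[x]) are (x + 2)(x^2 - 4x - 2), each dividing the next. The characteristic polynomial is their product, (x + 2)(x^2 - 4x - 2).

The rational canonical form is the block-diagonal matrix of companion matrices C(f_i):
R = [[0, 0, 4], [1, 0, 10], [0, 1, 2]].

Note the characteristic polynomial does not split into linear factors over ℚ, so A has no Jordan form over ℚ; the rational canonical form exists over any field.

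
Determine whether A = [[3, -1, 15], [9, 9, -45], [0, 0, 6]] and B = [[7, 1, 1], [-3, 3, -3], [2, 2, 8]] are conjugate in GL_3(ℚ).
Yes.

Two matrices over a field are similar if and only if they have the same invariant factors.

Both A and B have characteristic polynomial (x - 6)^3 and minimal polynomial (x - 6)^2. Computing further, both have invariant factors x - 6, (x - 6)^2. Hence A and B are similar.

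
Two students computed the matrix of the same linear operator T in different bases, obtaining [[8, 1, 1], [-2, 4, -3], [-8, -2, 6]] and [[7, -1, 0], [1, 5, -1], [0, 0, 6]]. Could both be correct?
Yes.

Two matrices over a field are similar if and only if they have the same invariant factors.

Both A and B have characteristic polynomial (x - 6)^3 and minimal polynomial (x - 6)^3. Computing further, both have invariant factors (x - 6)^3. Hence A and B are similar.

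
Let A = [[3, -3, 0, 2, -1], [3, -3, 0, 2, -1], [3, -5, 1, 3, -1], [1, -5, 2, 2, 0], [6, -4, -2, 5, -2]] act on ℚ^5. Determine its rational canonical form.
The invariant factors of A (the non-unit diagonal entries of the Smith normal form of xI - A over ℚ[x]) are x^3(x - 2)(x + 1), each dividing the next. The characteristic polynomial is their product, x^3(x - 2)(x + 1).

The rational canonical form is the block-diagonal matrix of companion matrices C(f_i):
R = [[0, 0, 0, 0, 0], [1, 0, 0, 0, 0], [0, 1, 0, 0, 0], [0, 0, 1, 0, 2], [0, 0, 0, 1, 1]].

R = [[0, 0, 0, 0, 0], [1, 0, 0, 0, 0], [0, 1, 0, 0, 0], [0, 0, 1, 0, 2], [0, 0, 0, 1, 1]]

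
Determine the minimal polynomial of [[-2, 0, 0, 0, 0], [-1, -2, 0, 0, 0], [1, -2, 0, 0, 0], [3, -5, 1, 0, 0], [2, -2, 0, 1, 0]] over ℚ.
m_A(x) = x^3(x + 2)^2

The characteristic polynomial factors as x^3(x + 2)^2. The minimal polynomial is ∏(x - λ)^{k_λ} where k_λ is the size of the largest Jordan block at λ.

For λ = -2: rank(A + 2I) = 4, and the largest Jordan block has size 2 (the smallest k with rank((A + 2I)^k) = rank((A + 2I)^(k+1))).
For λ = 0: rank(A) = 4, and the largest Jordan block has size 3 (the smallest k with rank(A^k) = rank(A^(k+1))).

So m_A(x) = x^3(x + 2)^2.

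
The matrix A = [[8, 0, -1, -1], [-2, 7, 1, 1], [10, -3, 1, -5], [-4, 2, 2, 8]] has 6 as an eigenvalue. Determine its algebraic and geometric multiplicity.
The characteristic polynomial is (x - 6)^4, so the factor x - 6 appears with exponent 4: the algebraic multiplicity is 4.

rank(A - 6I) = 2, so the eigenspace has dimension 4 - 2 = 2: the geometric multiplicity is 2.

Since 2 < 4, A is not diagonalizable.

algebraic multiplicity 4, geometric multiplicity 2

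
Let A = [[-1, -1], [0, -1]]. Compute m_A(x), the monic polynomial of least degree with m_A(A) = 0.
The characteristic polynomial factors as (x + 1)^2. The minimal polynomial is ∏(x - λ)^{k_λ} where k_λ is the size of the largest Jordan block at λ.

For λ = -1: rank(A + I) = 1, and the largest Jordan block has size 2 (the smallest k with rank((A + I)^k) = rank((A + I)^(k+1))).

So m_A(x) = (x + 1)^2.

m_A(x) = (x + 1)^2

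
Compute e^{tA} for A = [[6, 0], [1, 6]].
A has Jordan form J = [[6, 1], [0, 6]] with A = PJP^{-1}, so e^{tA} = P e^{tJ} P^{-1}.

For a Jordan block J_k(λ), e^{tJ_k(λ)} = e^{λt} · (I + tN + t^2 N^2/2! + ... + t^{k-1} N^{k-1}/(k-1)!) where N is the nilpotent superdiagonal part.

Assembling the blocks and conjugating back gives the entries of e^{tA} as shown above.

e^{tA} = [[e^{6*t}, 0], [t*e^{6*t}, e^{6*t}]]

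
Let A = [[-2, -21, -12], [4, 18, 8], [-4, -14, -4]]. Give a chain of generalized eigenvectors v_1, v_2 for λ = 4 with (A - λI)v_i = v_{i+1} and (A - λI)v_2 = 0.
We seek v_1 ∈ ker((A - 4I)^2) \ ker(A - 4I), then set v_{i+1} = (A - 4I) v_i.

One such chain is v_1 = [[2, -1, 1]]^T, v_2 = [[-3, 2, -2]]^T. Check: (A - 4I) v_2 = [[0, 0, 0]]^T = 0.

v_1 = [[2, -1, 1]]^T, v_2 = [[-3, 2, -2]]^T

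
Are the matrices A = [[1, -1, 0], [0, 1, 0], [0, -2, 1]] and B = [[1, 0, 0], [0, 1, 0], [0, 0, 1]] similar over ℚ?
Both have characteristic polynomial (x - 1)^3, but the minimal polynomial of A is (x - 1)^2 while the minimal polynomial of B is x - 1. The minimal polynomial is a similarity invariant, so A and B are not similar.

No.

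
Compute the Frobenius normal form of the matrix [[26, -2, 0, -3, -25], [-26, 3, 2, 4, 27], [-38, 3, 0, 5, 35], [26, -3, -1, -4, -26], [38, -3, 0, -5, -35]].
R = [[0, 0, 0, 0, 0], [1, 0, 0, 0, 0], [0, 1, 0, 0, 0], [0, 0, 1, 0, -25], [0, 0, 0, 1, -10]]

The invariant factors of A (the non-unit diagonal entries of the Smith normal form of xI - A over ℚ[x]) are x^3(x + 5)^2, each dividing the next. The characteristic polynomial is their product, x^3(x + 5)^2.

The rational canonical form is the block-diagonal matrix of companion matrices C(f_i):
R = [[0, 0, 0, 0, 0], [1, 0, 0, 0, 0], [0, 1, 0, 0, 0], [0, 0, 1, 0, -25], [0, 0, 0, 1, -10]].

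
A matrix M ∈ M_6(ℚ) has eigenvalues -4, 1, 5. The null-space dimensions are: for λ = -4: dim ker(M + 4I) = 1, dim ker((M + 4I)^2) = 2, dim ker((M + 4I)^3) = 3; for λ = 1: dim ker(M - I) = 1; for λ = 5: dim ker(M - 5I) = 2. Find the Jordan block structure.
λ = -4: successive nullity increments [1, 1, 1] count blocks of size ≥ k; block sizes are [3].
λ = 1: successive nullity increments [1] count blocks of size ≥ k; block sizes are [1].
λ = 5: successive nullity increments [2] count blocks of size ≥ k; block sizes are [1, 1].

Jordan blocks: (-4, 3), (1, 1), (5, 1), (5, 1)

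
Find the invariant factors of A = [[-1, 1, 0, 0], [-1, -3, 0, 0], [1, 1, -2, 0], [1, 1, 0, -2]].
x + 2, x + 2, (x + 2)^2

The Jordan structure of A has elementary divisors (x + 2)^2, (x + 2), (x + 2). Arranging the block sizes at each eigenvalue in decreasing order and taking row products gives the invariant factors.

Invariant factors (smallest first, each dividing the next): x + 2, x + 2, (x + 2)^2.

Check: the last factor (x + 2)^2 is the minimal polynomial, and the product (x + 2)^4 is the characteristic polynomial.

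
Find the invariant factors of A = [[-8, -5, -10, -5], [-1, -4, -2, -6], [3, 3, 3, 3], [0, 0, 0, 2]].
The Jordan structure of A has elementary divisors (x + 3)^2, (x + 3), (x - 2). Arranging the block sizes at each eigenvalue in decreasing order and taking row products gives the invariant factors.

Invariant factors (smallest first, each dividing the next): x + 3, (x - 2)(x + 3)^2.

Check: the last factor (x - 2)(x + 3)^2 is the minimal polynomial, and the product (x - 2)(x + 3)^3 is the characteristic polynomial.

x + 3, (x - 2)(x + 3)^2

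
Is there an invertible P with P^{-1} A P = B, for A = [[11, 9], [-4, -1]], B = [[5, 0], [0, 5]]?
Both have characteristic polynomial (x - 5)^2, but the minimal polynomial of A is (x - 5)^2 while the minimal polynomial of B is x - 5. The minimal polynomial is a similarity invariant, so A and B are not similar.

No.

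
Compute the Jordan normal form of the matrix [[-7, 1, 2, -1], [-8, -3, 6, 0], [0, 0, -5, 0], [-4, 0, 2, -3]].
The characteristic polynomial is det(xI - A) = (x + 3)(x + 5)^3, so the eigenvalues are -5 (algebraic multiplicity 3), -3 (algebraic multiplicity 1).

For λ = -5: rank(A + 5I) = 2, rank((A + 5I)^2) = 1. The eigenspace has dimension 4 - 2 = 2, so there are 2 Jordan blocks; the rank sequence gives block sizes [2, 1].

For λ = -3: algebraic multiplicity 1 gives one 1×1 block.

Assembling the blocks gives the Jordan form J above.

J = [[-5, 1, 0, 0], [0, -5, 0, 0], [0, 0, -5, 0], [0, 0, 0, -3]]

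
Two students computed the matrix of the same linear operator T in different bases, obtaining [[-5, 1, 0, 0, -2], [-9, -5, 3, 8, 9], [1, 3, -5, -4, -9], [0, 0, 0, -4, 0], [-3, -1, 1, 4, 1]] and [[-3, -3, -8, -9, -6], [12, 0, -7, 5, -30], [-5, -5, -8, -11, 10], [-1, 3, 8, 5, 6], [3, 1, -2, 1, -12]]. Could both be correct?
Yes.

Two matrices over a field are similar if and only if they have the same invariant factors.

Both A and B have characteristic polynomial (x + 2)(x + 4)^4 and minimal polynomial (x + 2)(x + 4)^3. Computing further, both have invariant factors x + 4, (x + 2)(x + 4)^3. Hence A and B are similar.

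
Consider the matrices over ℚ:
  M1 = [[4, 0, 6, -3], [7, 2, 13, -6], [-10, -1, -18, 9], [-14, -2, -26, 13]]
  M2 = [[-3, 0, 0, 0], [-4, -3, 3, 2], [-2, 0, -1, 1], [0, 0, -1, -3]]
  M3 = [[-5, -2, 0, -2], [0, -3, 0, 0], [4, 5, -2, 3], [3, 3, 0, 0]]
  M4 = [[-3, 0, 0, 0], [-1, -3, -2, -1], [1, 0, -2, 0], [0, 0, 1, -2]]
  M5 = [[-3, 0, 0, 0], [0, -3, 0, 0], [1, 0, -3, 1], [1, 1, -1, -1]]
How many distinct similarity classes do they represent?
2 classes: {M1}, {M2, M3, M4, M5}

Characteristic polynomials: χ_{M1} = (x - 1)^3(x + 2), χ_{M2} = (x + 2)^2(x + 3)^2, χ_{M3} = (x + 2)^2(x + 3)^2, χ_{M4} = (x + 2)^2(x + 3)^2, χ_{M5} = (x + 2)^2(x + 3)^2.

{M1}: invariant factors x - 1, (x - 1)^2(x + 2).

{M2, M3, M4, M5}: invariant factors x + 3, (x + 2)^2(x + 3).

Matrices are similar if and only if their invariant-factor lists agree; the partition into similarity classes is {M1}, {M2, M3, M4, M5}.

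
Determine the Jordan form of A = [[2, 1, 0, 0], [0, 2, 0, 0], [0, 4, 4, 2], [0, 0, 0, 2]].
J = [[2, 1, 0, 0], [0, 2, 0, 0], [0, 0, 2, 0], [0, 0, 0, 4]]

The characteristic polynomial is det(xI - A) = (x - 4)(x - 2)^3, so the eigenvalues are 2 (algebraic multiplicity 3), 4 (algebraic multiplicity 1).

For λ = 2: rank(A - 2I) = 2, rank((A - 2I)^2) = 1. The eigenspace has dimension 4 - 2 = 2, so there are 2 Jordan blocks; the rank sequence gives block sizes [2, 1].

For λ = 4: algebraic multiplicity 1 gives one 1×1 block.

Assembling the blocks gives the Jordan form J above.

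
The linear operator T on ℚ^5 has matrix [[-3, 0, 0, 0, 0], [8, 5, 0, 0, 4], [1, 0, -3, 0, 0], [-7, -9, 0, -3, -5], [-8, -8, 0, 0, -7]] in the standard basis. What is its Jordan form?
J = [[-3, 1, 0, 0, 0], [0, -3, 0, 0, 0], [0, 0, -3, 1, 0], [0, 0, 0, -3, 0], [0, 0, 0, 0, 1]]

The characteristic polynomial is det(xI - A) = (x - 1)(x + 3)^4, so the eigenvalues are -3 (algebraic multiplicity 4), 1 (algebraic multiplicity 1).

For λ = -3: rank(A + 3I) = 3, rank((A + 3I)^2) = 1. The eigenspace has dimension 5 - 3 = 2, so there are 2 Jordan blocks; the rank sequence gives block sizes [2, 2].

For λ = 1: algebraic multiplicity 1 gives one 1×1 block.

Assembling the blocks gives the Jordan form J above.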